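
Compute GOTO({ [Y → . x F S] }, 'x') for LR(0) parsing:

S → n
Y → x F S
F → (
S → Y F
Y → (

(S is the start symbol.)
{ [F → . (], [Y → x . F S] }

GOTO(I, 'x') = CLOSURE({ [A → αX.β] : [A → α.Xβ] ∈ I, X = 'x' })

Items with dot before 'x', with the dot advanced:
  [Y → . x F S] → [Y → x . F S]
Closure of the advanced items:
  [Y → x . F S] has the dot before F: add [F → . (]

GOTO = { [F → . (], [Y → x . F S] }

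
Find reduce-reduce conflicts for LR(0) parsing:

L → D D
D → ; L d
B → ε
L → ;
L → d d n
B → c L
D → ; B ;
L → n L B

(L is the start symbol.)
Yes — I1: [B → .] vs [L → ; .]

A reduce-reduce conflict occurs when an LR(0) state has two complete items [A → α .] and [B → β .] — both call for a reduction, and with no lookahead the parser cannot choose between them.

Augment with L' → L and build the canonical LR(0) collection (I0 = CLOSURE({[L' → . L]}), then GOTO on every symbol after a dot until no new states appear). It has 18 states:
  I0: { [D → . ; B ;], [D → . ; L d], [L → . ;], [L → . D D], [L → . d d n], [L → . n L B], [L' → . L] }  — shift
  I1: { [B → . c L], [B → .], [D → . ; B ;], [D → . ; L d], [D → ; . B ;], [D → ; . L d], [L → . ;], [L → . D D], [L → . d d n], [L → . n L B], [L → ; .] }  — shift, 2 reduces
  I2: { [D → . ; B ;], [D → . ; L d], [L → D . D] }  — shift
  I3: { [L' → L .] }  — accept
  I4: { [L → d . d n] }  — shift
  I5: { [D → . ; B ;], [D → . ; L d], [L → . ;], [L → . D D], [L → . d d n], [L → . n L B], [L → n . L B] }  — shift
  I6: { [B → . c L], [B → .], [L → n L . B] }  — shift, reduce
  I7: { [L → n L B .] }  — reduce
  I8: { [B → c . L], [D → . ; B ;], [D → . ; L d], [L → . ;], [L → . D D], [L → . d d n], [L → . n L B] }  — shift
  I9: { [B → c L .] }  — reduce
  I10: { [L → d d . n] }  — shift
  I11: { [L → d d n .] }  — reduce
  I12: { [B → . c L], [B → .], [D → . ; B ;], [D → . ; L d], [D → ; . B ;], [D → ; . L d], [L → . ;], [L → . D D], [L → . d d n], [L → . n L B] }  — shift, reduce
  I13: { [L → D D .] }  — reduce
  I14: { [D → ; B . ;] }  — shift
  I15: { [D → ; L . d] }  — shift
  I16: { [D → ; L d .] }  — reduce
  I17: { [D → ; B ; .] }  — reduce

I1 contains complete items [B → .], [L → ; .] — reduce-reduce conflict.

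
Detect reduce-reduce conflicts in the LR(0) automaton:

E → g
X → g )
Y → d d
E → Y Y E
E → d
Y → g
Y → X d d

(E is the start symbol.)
Yes — I5: [E → g .] vs [Y → g .]

A reduce-reduce conflict occurs when an LR(0) state has two complete items [A → α .] and [B → β .] — both call for a reduction, and with no lookahead the parser cannot choose between them.

Augment with E' → E and build the canonical LR(0) collection (I0 = CLOSURE({[E' → . E]}), then GOTO on every symbol after a dot until no new states appear). It has 14 states:
  I0: { [E → . Y Y E], [E → . d], [E → . g], [E' → . E], [X → . g )], [Y → . X d d], [Y → . d d], [Y → . g] }  — shift
  I1: { [E' → E .] }  — accept
  I2: { [Y → X . d d] }  — shift
  I3: { [E → Y . Y E], [X → . g )], [Y → . X d d], [Y → . d d], [Y → . g] }  — shift
  I4: { [E → d .], [Y → d . d] }  — shift, reduce
  I5: { [E → g .], [X → g . )], [Y → g .] }  — shift, 2 reduces
  I6: { [X → g ) .] }  — reduce
  I7: { [Y → d d .] }  — reduce
  I8: { [E → . Y Y E], [E → . d], [E → . g], [E → Y Y . E], [X → . g )], [Y → . X d d], [Y → . d d], [Y → . g] }  — shift
  I9: { [Y → d . d] }  — shift
  I10: { [X → g . )], [Y → g .] }  — shift, reduce
  I11: { [E → Y Y E .] }  — reduce
  I12: { [Y → X d . d] }  — shift
  I13: { [Y → X d d .] }  — reduce

I5 contains complete items [E → g .], [Y → g .] — reduce-reduce conflict.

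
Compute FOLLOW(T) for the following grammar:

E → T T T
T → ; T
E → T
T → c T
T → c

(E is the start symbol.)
To compute FOLLOW(T), find every occurrence of T on a right-hand side N → α T β: add FIRST(β) \ {ε}, and if β is empty or nullable also add FOLLOW(N). Iterate to a fixed point.

In E → T T T: T is followed by T T, add FIRST(T T) \ {ε} = { ';', 'c' }
In E → T T T: T is followed by T, add FIRST(T) \ {ε} = { ';', 'c' }
In E → T T T: T is at the end, add FOLLOW(E)
In T → ; T: T is at the end; this adds FOLLOW(T) to itself — nothing new
In E → T: T is at the end, add FOLLOW(E)
In T → c T: T is at the end; this adds FOLLOW(T) to itself — nothing new

The FOLLOW sets referred to above (computed the same way, to a fixed point):
  FOLLOW(E) = { $ }

Taking the union: FOLLOW(T) = { $, ';', 'c' }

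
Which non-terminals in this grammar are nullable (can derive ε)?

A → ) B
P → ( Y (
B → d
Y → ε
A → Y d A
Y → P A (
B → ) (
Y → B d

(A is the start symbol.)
ε-productions: Y → ε
So Y is immediately nullable.
No further non-terminal can be added: every production for the remaining non-terminals contains a terminal or a non-nullable non-terminal.
Nullable = { 'Y' }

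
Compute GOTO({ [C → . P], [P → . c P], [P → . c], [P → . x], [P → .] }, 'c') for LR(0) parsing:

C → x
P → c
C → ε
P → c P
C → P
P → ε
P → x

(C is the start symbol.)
{ [P → . c P], [P → . c], [P → . x], [P → .], [P → c . P], [P → c .] }

GOTO(I, 'c') = CLOSURE({ [A → αX.β] : [A → α.Xβ] ∈ I, X = 'c' })

Items with dot before 'c', with the dot advanced:
  [P → . c] → [P → c .]
  [P → . c P] → [P → c . P]
Closure of the advanced items:
  [P → c . P] has the dot before P: add [P → . c], [P → . c P], [P → .], [P → . x]

GOTO = { [P → . c P], [P → . c], [P → . x], [P → .], [P → c . P], [P → c .] }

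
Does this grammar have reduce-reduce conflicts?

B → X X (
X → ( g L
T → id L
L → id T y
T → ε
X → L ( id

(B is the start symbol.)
No reduce-reduce conflicts

A reduce-reduce conflict occurs when an LR(0) state has two complete items [A → α .] and [B → β .] — both call for a reduction, and with no lookahead the parser cannot choose between them.

Augment with B' → B and build the canonical LR(0) collection (I0 = CLOSURE({[B' → . B]}), then GOTO on every symbol after a dot until no new states appear). It has 16 states:
  I0: { [B → . X X (], [B' → . B], [L → . id T y], [X → . ( g L], [X → . L ( id] }  — shift
  I1: { [X → ( . g L] }  — shift
  I2: { [B' → B .] }  — accept
  I3: { [X → L . ( id] }  — shift
  I4: { [B → X . X (], [L → . id T y], [X → . ( g L], [X → . L ( id] }  — shift
  I5: { [L → id . T y], [T → . id L], [T → .] }  — shift, reduce
  I6: { [L → id T . y] }  — shift
  I7: { [L → . id T y], [T → id . L] }  — shift
  I8: { [T → id L .] }  — reduce
  I9: { [L → id T y .] }  — reduce
  I10: { [B → X X . (] }  — shift
  I11: { [B → X X ( .] }  — reduce
  I12: { [X → L ( . id] }  — shift
  I13: { [X → L ( id .] }  — reduce
  I14: { [L → . id T y], [X → ( g . L] }  — shift
  I15: { [X → ( g L .] }  — reduce

No state contains more than one complete item.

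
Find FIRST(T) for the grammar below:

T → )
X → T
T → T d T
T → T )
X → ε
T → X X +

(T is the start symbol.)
{ ')', '+' }

To compute FIRST(T), examine every production with T on the left-hand side, reading each right-hand side left to right until a non-nullable symbol is reached.

FIRST sets of the other non-terminals involved (by the same procedure, iterated to a fixed point):
  FIRST(X) = { ')', '+', ε }

From T → ):
  - ')' is a terminal: add ')' and stop
From T → T d T:
  - T is the symbol being defined: contributes nothing new
    T is not nullable, so stop
From T → T ):
  - T is the symbol being defined: contributes nothing new
    T is not nullable, so stop
From T → X X +:
  - X is a non-terminal: add FIRST(X) \ {ε} = { ')', '+' }
    X is nullable, so continue to the next symbol
  - X is a non-terminal: add FIRST(X) \ {ε} = { ')', '+' }
    X is nullable, so continue to the next symbol
  - '+' is a terminal: add '+' and stop

Collecting: FIRST(T) = { ')', '+' }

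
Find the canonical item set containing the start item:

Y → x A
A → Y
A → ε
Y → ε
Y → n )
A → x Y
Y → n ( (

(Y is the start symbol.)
First, augment the grammar with Y' → Y
I₀ = CLOSURE({ [Y' → . Y] }):
  [Y' → . Y] has the dot before Y: add [Y → . x A], [Y → .], [Y → . n )], [Y → . n ( (]
No further items can be added.

I₀ = { [Y → . n ( (], [Y → . n )], [Y → . x A], [Y → .], [Y' → . Y] }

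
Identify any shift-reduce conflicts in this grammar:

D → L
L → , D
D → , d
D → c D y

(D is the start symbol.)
A shift-reduce conflict occurs when an LR(0) state has both:
  - a complete (reduce) item [A → α .] (dot at the end), and
  - a shift item [B → β . c γ] (dot before a terminal).

Augment with D' → D and build the canonical LR(0) collection (I0 = CLOSURE({[D' → . D]}), then GOTO on every symbol after a dot until no new states appear). It has 9 states:
  I0: { [D → . , d], [D → . L], [D → . c D y], [D' → . D], [L → . , D] }  — shift
  I1: { [D → , . d], [D → . , d], [D → . L], [D → . c D y], [L → , . D], [L → . , D] }  — shift
  I2: { [D' → D .] }  — accept
  I3: { [D → L .] }  — reduce
  I4: { [D → . , d], [D → . L], [D → . c D y], [D → c . D y], [L → . , D] }  — shift
  I5: { [D → c D . y] }  — shift
  I6: { [D → c D y .] }  — reduce
  I7: { [L → , D .] }  — reduce
  I8: { [D → , d .] }  — reduce

No state contains both a complete item and a shift item.

Answer: No shift-reduce conflicts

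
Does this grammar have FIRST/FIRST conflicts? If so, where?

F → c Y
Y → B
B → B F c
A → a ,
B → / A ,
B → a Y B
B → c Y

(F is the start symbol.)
FIRST sets of the non-terminals at (or reachable through a nullable prefix from) the front of some alternative:
  FIRST(B) = { '/', 'a', 'c' }

Productions for B:
  B → B F c: FIRST = { '/', 'a', 'c' }
  B → / A ,: FIRST = { '/' }
  B → a Y B: FIRST = { 'a' }
  B → c Y: FIRST = { 'c' }
F, Y, A have only one production, so no FIRST/FIRST conflict is possible there.

Conflict for B: B → B F c and B → / A ,
  Overlap: { '/' }
Conflict for B: B → B F c and B → a Y B
  Overlap: { 'a' }
Conflict for B: B → B F c and B → c Y
  Overlap: { 'c' }

Answer: Yes. B → B F c / B → '/' A ',' on { '/' }; B → B F c / B → a Y B on { 'a' }; B → B F c / B → c Y on { 'c' }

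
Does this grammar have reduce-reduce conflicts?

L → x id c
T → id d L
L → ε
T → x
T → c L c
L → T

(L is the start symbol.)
No reduce-reduce conflicts

A reduce-reduce conflict occurs when an LR(0) state has two complete items [A → α .] and [B → β .] — both call for a reduction, and with no lookahead the parser cannot choose between them.

Augment with L' → L and build the canonical LR(0) collection (I0 = CLOSURE({[L' → . L]}), then GOTO on every symbol after a dot until no new states appear). It has 12 states:
  I0: { [L → . T], [L → . x id c], [L → .], [L' → . L], [T → . c L c], [T → . id d L], [T → . x] }  — shift, reduce
  I1: { [L' → L .] }  — accept
  I2: { [L → T .] }  — reduce
  I3: { [L → . T], [L → . x id c], [L → .], [T → . c L c], [T → . id d L], [T → . x], [T → c . L c] }  — shift, reduce
  I4: { [T → id . d L] }  — shift
  I5: { [L → x . id c], [T → x .] }  — shift, reduce
  I6: { [L → x id . c] }  — shift
  I7: { [L → x id c .] }  — reduce
  I8: { [L → . T], [L → . x id c], [L → .], [T → . c L c], [T → . id d L], [T → . x], [T → id d . L] }  — shift, reduce
  I9: { [T → id d L .] }  — reduce
  I10: { [T → c L . c] }  — shift
  I11: { [T → c L c .] }  — reduce

No state contains more than one complete item.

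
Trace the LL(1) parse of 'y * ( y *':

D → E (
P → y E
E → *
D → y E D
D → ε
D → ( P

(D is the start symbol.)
Stack is shown with the top on the left.

Stack    Input        Action
----------------------------
D $      y * ( y * $  output D → y E D
y E D $  y * ( y * $  match 'y'
E D $    * ( y * $    output E → *
* D $    * ( y * $    match '*'
D $      ( y * $      output D → ( P
( P $    ( y * $      match '('
P $      y * $        output P → y E
y E $    y * $        match 'y'
E $      * $          output E → *
* $      * $          match '*'
$        $            accept

The string is accepted.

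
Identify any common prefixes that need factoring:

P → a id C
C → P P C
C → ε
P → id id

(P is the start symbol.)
No, left-factoring is not needed

Left-factoring is needed when two productions for the same non-terminal
share a common prefix on the right-hand side.

Productions for P:
  P → a id C
  P → id id
Productions for C:
  C → P P C
  C → ε

No common prefixes found.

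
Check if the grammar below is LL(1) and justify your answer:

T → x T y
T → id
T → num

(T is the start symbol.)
Yes, the grammar is LL(1).

A grammar is LL(1) if for each non-terminal N with multiple productions, the predict sets of those productions are pairwise disjoint, where PREDICT(N → α) = (FIRST(α) \ {ε}) ∪ (FOLLOW(N) if α ⇒* ε).

For T:
  PREDICT(T → x T y) = { 'x' }
  PREDICT(T → id) = { 'id' }
  PREDICT(T → num) = { 'num' }

All predict sets are disjoint. The grammar IS LL(1).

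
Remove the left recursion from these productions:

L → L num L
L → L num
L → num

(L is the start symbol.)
L → num L'
L' → num L L'
L' → num L'
L' → ε

L is directly left-recursive. The standard transformation for
  A → A α₁ | ... | A α_m | β₁ | ... | β_n
is
  A  → β₁ A' | ... | β_n A'
  A' → α₁ A' | ... | α_m A' | ε

L → num becomes L → num L'
L → L num L becomes L' → num L L'
L → L num becomes L' → num L'
Add L' → ε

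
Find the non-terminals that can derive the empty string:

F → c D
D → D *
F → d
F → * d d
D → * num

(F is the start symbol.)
A non-terminal is nullable if it can derive ε (the empty string): either it has an ε-production, or it has a production whose right-hand side consists entirely of nullable non-terminals.

There are no ε-productions, so no non-terminal can derive ε.
No non-terminals are nullable.

Answer: None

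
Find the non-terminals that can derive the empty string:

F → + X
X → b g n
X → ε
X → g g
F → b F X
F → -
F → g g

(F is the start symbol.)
{ 'X' }

ε-productions: X → ε
So X is immediately nullable.
No further non-terminal can be added: every production for the remaining non-terminals contains a terminal or a non-nullable non-terminal.
Nullable = { 'X' }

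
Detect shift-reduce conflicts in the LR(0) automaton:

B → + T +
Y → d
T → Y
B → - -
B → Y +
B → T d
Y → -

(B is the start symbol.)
Yes — I2: [Y → - .] vs [B → - . -]; I5: [T → Y .] vs [B → Y . +]

A shift-reduce conflict occurs when an LR(0) state has both:
  - a complete (reduce) item [A → α .] (dot at the end), and
  - a shift item [B → β . c γ] (dot before a terminal).

Augment with B' → B and build the canonical LR(0) collection (I0 = CLOSURE({[B' → . B]}), then GOTO on every symbol after a dot until no new states appear). It has 14 states:
  I0: { [B → . + T +], [B → . - -], [B → . T d], [B → . Y +], [B' → . B], [T → . Y], [Y → . -], [Y → . d] }  — shift
  I1: { [B → + . T +], [T → . Y], [Y → . -], [Y → . d] }  — shift
  I2: { [B → - . -], [Y → - .] }  — shift, reduce
  I3: { [B' → B .] }  — accept
  I4: { [B → T . d] }  — shift
  I5: { [B → Y . +], [T → Y .] }  — shift, reduce
  I6: { [Y → d .] }  — reduce
  I7: { [B → Y + .] }  — reduce
  I8: { [B → T d .] }  — reduce
  I9: { [B → - - .] }  — reduce
  I10: { [Y → - .] }  — reduce
  I11: { [B → + T . +] }  — shift
  I12: { [T → Y .] }  — reduce
  I13: { [B → + T + .] }  — reduce

I2 contains reduce item [Y → - .] and shift item [B → - . -] — shift-reduce conflict.
I5 contains reduce item [T → Y .] and shift item [B → Y . +] — shift-reduce conflict.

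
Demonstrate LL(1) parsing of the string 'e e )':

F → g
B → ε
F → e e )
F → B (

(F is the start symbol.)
Stack is shown with the top on the left.

Stack    Input    Action
------------------------
F $      e e ) $  output F → e e )
e e ) $  e e ) $  match 'e'
e ) $    e ) $    match 'e'
) $      ) $      match ')'
$        $        accept

The string is accepted.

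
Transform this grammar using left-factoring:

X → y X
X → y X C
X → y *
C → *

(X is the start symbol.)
X → y X'
X' → X X''
X'' → ε
X'' → C
X' → *
C → *

Left-factoring transforms A → αβ₁ | αβ₂ into A → αA' and A' → β₁ | β₂
(α is the longest common prefix among the alternatives). Repeat until
no nonterminal has two alternatives with a common prefix.

Round 1: X has alternatives sharing prefix 'y'. Introduce X': X → y X'
  Add: X' → X
  Add: X' → X C
  Add: X' → *

Round 2: X' has alternatives sharing prefix 'X'. Introduce X'': X' → X X''
  Add: X'' → ε
  Add: X'' → C

No remaining common prefixes — done.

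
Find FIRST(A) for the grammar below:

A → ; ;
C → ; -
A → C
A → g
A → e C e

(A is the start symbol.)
{ ';', 'e', 'g' }

To compute FIRST(A), examine every production with A on the left-hand side, reading each right-hand side left to right until a non-nullable symbol is reached.

FIRST sets of the other non-terminals involved (by the same procedure, iterated to a fixed point):
  FIRST(C) = { ';' }

From A → ; ;:
  - ';' is a terminal: add ';' and stop
From A → C:
  - C is a non-terminal: add FIRST(C) \ {ε} = { ';' }
    C is not nullable, so stop
From A → g:
  - g is a terminal: add 'g' and stop
From A → e C e:
  - e is a terminal: add 'e' and stop

Collecting: FIRST(A) = { ';', 'e', 'g' }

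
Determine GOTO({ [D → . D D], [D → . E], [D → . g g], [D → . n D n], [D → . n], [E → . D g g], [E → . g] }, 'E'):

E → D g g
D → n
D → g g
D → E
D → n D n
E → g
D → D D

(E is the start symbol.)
{ [D → E .] }

GOTO(I, 'E') = CLOSURE({ [A → αX.β] : [A → α.Xβ] ∈ I, X = 'E' })

Items with dot before 'E', with the dot advanced:
  [D → . E] → [D → E .]
Closure adds nothing (no advanced item has the dot before a non-terminal).

GOTO = { [D → E .] }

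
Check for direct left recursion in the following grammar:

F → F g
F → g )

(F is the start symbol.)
F → F g: LEFT RECURSIVE (starts with F)
F → g ): starts with g

The grammar has direct left recursion on: F.

Answer: Yes, F is left-recursive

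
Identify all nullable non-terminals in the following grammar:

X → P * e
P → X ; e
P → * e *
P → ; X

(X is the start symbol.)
None

There are no ε-productions, so no non-terminal can derive ε.
No non-terminals are nullable.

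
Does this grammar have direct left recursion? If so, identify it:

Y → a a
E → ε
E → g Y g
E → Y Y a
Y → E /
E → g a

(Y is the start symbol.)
Direct left recursion occurs when N → N α for some non-terminal N (the right-hand side begins with the left-hand side itself).

Y → a a: starts with a
E → ε: starts with ε
E → g Y g: starts with g
E → Y Y a: starts with Y
Y → E /: starts with E
E → g a: starts with g

No direct left recursion found.

Answer: No direct left recursion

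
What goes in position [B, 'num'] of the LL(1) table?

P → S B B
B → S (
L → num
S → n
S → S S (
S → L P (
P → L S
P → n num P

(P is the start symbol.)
B → S (

To find M[B, 'num'], we find productions for B where 'num' is in the predict set (PREDICT(N → α) = (FIRST(α) \ {ε}) ∪ (FOLLOW(N) if α ⇒* ε)).

Relevant sets:
  FIRST(S) = { 'n', 'num' }

B → S (: PREDICT = { 'n', 'num' }
  'num' is in predict set, so this production goes in M[B, 'num']

M[B, 'num'] = B → S (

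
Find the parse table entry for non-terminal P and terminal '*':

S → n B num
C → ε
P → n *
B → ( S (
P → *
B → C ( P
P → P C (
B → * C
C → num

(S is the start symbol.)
P → *, P → P C (

To find M[P, '*'], we find productions for P where '*' is in the predict set (PREDICT(N → α) = (FIRST(α) \ {ε}) ∪ (FOLLOW(N) if α ⇒* ε)).

Relevant sets:
  FIRST(P) = { '*', 'n' }

P → n *: PREDICT = { 'n' }
P → *: PREDICT = { '*' }
  '*' is in predict set, so this production goes in M[P, '*']
P → P C (: PREDICT = { '*', 'n' }
  '*' is in predict set, so this production goes in M[P, '*']

M[P, '*'] = P → *, P → P C (  (a multiply-defined cell — the grammar is not LL(1))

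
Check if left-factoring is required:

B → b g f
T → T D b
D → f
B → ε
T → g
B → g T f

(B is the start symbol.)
No, left-factoring is not needed

Left-factoring is needed when two productions for the same non-terminal
share a common prefix on the right-hand side.

Productions for B:
  B → b g f
  B → ε
  B → g T f
Productions for T:
  T → T D b
  T → g

No common prefixes found.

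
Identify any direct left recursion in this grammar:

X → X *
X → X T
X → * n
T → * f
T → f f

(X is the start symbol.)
Yes, X is left-recursive

X → X *: LEFT RECURSIVE (starts with X)
X → X T: LEFT RECURSIVE (starts with X)
X → * n: starts with '*'
T → * f: starts with '*'
T → f f: starts with f

The grammar has direct left recursion on: X.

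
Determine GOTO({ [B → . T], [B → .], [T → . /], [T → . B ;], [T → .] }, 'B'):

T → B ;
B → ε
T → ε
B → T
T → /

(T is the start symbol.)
{ [T → B . ;] }

GOTO(I, 'B') = CLOSURE({ [A → αX.β] : [A → α.Xβ] ∈ I, X = 'B' })

Items with dot before 'B', with the dot advanced:
  [T → . B ;] → [T → B . ;]
Closure adds nothing (no advanced item has the dot before a non-terminal).

GOTO = { [T → B . ;] }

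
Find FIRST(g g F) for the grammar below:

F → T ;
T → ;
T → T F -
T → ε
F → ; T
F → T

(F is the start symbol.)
{ 'g' }

To compute FIRST(g g F), process the symbols left to right:
Symbol g is a terminal. Add 'g' and stop.
FIRST(g g F) = { 'g' }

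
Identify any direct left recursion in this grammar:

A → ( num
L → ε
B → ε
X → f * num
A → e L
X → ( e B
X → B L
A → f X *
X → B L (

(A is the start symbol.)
No direct left recursion

Direct left recursion occurs when N → N α for some non-terminal N (the right-hand side begins with the left-hand side itself).

A → ( num: starts with '('
L → ε: starts with ε
B → ε: starts with ε
X → f * num: starts with f
A → e L: starts with e
X → ( e B: starts with '('
X → B L: starts with B
A → f X *: starts with f
X → B L (: starts with B

No direct left recursion found.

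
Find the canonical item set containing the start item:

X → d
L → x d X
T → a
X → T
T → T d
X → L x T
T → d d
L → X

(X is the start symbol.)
{ [L → . X], [L → . x d X], [T → . T d], [T → . a], [T → . d d], [X → . L x T], [X → . T], [X → . d], [X' → . X] }

First, augment the grammar with X' → X
I₀ = CLOSURE({ [X' → . X] }):
  [X' → . X] has the dot before X: add [X → . d], [X → . T], [X → . L x T]
  [X → . T] has the dot before T: add [T → . a], [T → . T d], [T → . d d]
  [X → . L x T] has the dot before L: add [L → . x d X], [L → . X]
No further items can be added.

I₀ = { [L → . X], [L → . x d X], [T → . T d], [T → . a], [T → . d d], [X → . L x T], [X → . T], [X → . d], [X' → . X] }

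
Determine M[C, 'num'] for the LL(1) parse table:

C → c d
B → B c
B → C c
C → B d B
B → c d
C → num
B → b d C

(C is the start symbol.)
To find M[C, 'num'], we find productions for C where 'num' is in the predict set (PREDICT(N → α) = (FIRST(α) \ {ε}) ∪ (FOLLOW(N) if α ⇒* ε)).

Relevant sets:
  FIRST(B) = { 'b', 'c', 'num' }

C → c d: PREDICT = { 'c' }
C → B d B: PREDICT = { 'b', 'c', 'num' }
  'num' is in predict set, so this production goes in M[C, 'num']
C → num: PREDICT = { 'num' }
  'num' is in predict set, so this production goes in M[C, 'num']

M[C, 'num'] = C → B d B, C → num  (a multiply-defined cell — the grammar is not LL(1))

Answer: C → B d B, C → num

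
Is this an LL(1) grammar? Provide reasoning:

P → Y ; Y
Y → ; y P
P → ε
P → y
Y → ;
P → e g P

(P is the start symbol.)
No. Predict set conflict for P: { ';' }

Relevant sets:
  FIRST(Y) = { ';' }
  FOLLOW(P) = { $, ';' }

For P:
  PREDICT(P → Y ';' Y) = { ';' }
  PREDICT(P → ε) = { $, ';' }
  PREDICT(P → y) = { 'y' }
  PREDICT(P → e g P) = { 'e' }
For Y:
  PREDICT(Y → ';' y P) = { ';' }
  PREDICT(Y → ';') = { ';' }

Conflict found: Predict set conflict for P: { ';' }
The grammar is NOT LL(1).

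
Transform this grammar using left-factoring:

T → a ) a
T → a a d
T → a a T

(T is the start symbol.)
Left-factoring transforms A → αβ₁ | αβ₂ into A → αA' and A' → β₁ | β₂
(α is the longest common prefix among the alternatives). Repeat until
no nonterminal has two alternatives with a common prefix.

Round 1: T has alternatives sharing prefix 'a'. Introduce T': T → a T'
  Add: T' → ) a
  Add: T' → a d
  Add: T' → a T

Round 2: T' has alternatives sharing prefix 'a'. Introduce T'': T' → a T''
  Add: T'' → d
  Add: T'' → T

No remaining common prefixes — done.

Resulting grammar:
T → a T'
T' → ) a
T' → a T''
T'' → d
T'' → T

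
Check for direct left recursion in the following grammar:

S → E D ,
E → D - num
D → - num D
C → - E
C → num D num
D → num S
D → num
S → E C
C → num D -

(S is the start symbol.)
Direct left recursion occurs when N → N α for some non-terminal N (the right-hand side begins with the left-hand side itself).

S → E D ,: starts with E
E → D - num: starts with D
D → - num D: starts with '-'
C → - E: starts with '-'
C → num D num: starts with num
D → num S: starts with num
D → num: starts with num
S → E C: starts with E
C → num D -: starts with num

No direct left recursion found.

Answer: No direct left recursion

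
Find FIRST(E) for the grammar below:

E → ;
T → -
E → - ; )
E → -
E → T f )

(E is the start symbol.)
FIRST sets of the other non-terminals involved (by the same procedure, iterated to a fixed point):
  FIRST(T) = { '-' }

From E → ;:
  - ';' is a terminal: add ';' and stop
From E → - ; ):
  - '-' is a terminal: add '-' and stop
From E → -:
  - '-' is a terminal: add '-' and stop
From E → T f ):
  - T is a non-terminal: add FIRST(T) \ {ε} = { '-' }
    T is not nullable, so stop

Collecting: FIRST(E) = { '-', ';' }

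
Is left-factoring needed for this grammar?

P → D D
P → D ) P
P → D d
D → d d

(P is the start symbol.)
Yes, P has productions with common prefix 'D'

Left-factoring is needed when two productions for the same non-terminal
share a common prefix on the right-hand side.

Productions for P:
  P → D D
  P → D ) P
  P → D d

Found common prefix 'D' in productions for P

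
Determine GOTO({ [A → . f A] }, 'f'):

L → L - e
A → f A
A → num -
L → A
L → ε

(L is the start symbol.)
GOTO(I, 'f') = CLOSURE({ [A → αX.β] : [A → α.Xβ] ∈ I, X = 'f' })

Items with dot before 'f', with the dot advanced:
  [A → . f A] → [A → f . A]
Closure of the advanced items:
  [A → f . A] has the dot before A: add [A → . f A], [A → . num -]

GOTO = { [A → . f A], [A → . num -], [A → f . A] }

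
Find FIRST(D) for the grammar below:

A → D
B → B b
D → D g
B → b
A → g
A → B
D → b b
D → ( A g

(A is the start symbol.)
From D → D g:
  - D is the symbol being defined: contributes nothing new
    D is not nullable, so stop
From D → b b:
  - b is a terminal: add 'b' and stop
From D → ( A g:
  - '(' is a terminal: add '(' and stop

Collecting: FIRST(D) = { '(', 'b' }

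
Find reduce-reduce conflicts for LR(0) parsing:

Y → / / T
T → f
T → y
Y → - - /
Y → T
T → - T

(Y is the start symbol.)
A reduce-reduce conflict occurs when an LR(0) state has two complete items [A → α .] and [B → β .] — both call for a reduction, and with no lookahead the parser cannot choose between them.

Augment with Y' → Y and build the canonical LR(0) collection (I0 = CLOSURE({[Y' → . Y]}), then GOTO on every symbol after a dot until no new states appear). It has 13 states:
  I0: { [T → . - T], [T → . f], [T → . y], [Y → . - - /], [Y → . / / T], [Y → . T], [Y' → . Y] }  — shift
  I1: { [T → - . T], [T → . - T], [T → . f], [T → . y], [Y → - . - /] }  — shift
  I2: { [Y → / . / T] }  — shift
  I3: { [Y → T .] }  — reduce
  I4: { [Y' → Y .] }  — accept
  I5: { [T → f .] }  — reduce
  I6: { [T → y .] }  — reduce
  I7: { [T → . - T], [T → . f], [T → . y], [Y → / / . T] }  — shift
  I8: { [T → - . T], [T → . - T], [T → . f], [T → . y] }  — shift
  I9: { [Y → / / T .] }  — reduce
  I10: { [T → - T .] }  — reduce
  I11: { [T → - . T], [T → . - T], [T → . f], [T → . y], [Y → - - . /] }  — shift
  I12: { [Y → - - / .] }  — reduce

No state contains more than one complete item.

Answer: No reduce-reduce conflicts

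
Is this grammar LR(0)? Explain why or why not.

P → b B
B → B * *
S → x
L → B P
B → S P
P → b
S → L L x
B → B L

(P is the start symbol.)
A grammar is LR(0) if no state in the canonical LR(0) collection has:
  - both a shift item (dot before a terminal) and a complete item (shift-reduce conflict), or
  - two or more complete items (reduce-reduce conflict; the accept item [P' → P .] counts as a complete item here).

Augment with P' → P and build the canonical LR(0) collection (I0 = CLOSURE({[P' → . P]}), then GOTO on every symbol after a dot until no new states appear). It has 15 states:
  I0: { [P → . b B], [P → . b], [P' → . P] }  — shift
  I1: { [P' → P .] }  — accept
  I2: { [B → . B * *], [B → . B L], [B → . S P], [L → . B P], [P → b . B], [P → b .], [S → . L L x], [S → . x] }  — shift, reduce
  I3: { [B → . B * *], [B → . B L], [B → . S P], [B → B . * *], [B → B . L], [L → . B P], [L → B . P], [P → . b B], [P → . b], [P → b B .], [S → . L L x], [S → . x] }  — shift, reduce
  I4: { [B → . B * *], [B → . B L], [B → . S P], [L → . B P], [S → . L L x], [S → . x], [S → L . L x] }  — shift
  I5: { [B → S . P], [P → . b B], [P → . b] }  — shift
  I6: { [S → x .] }  — reduce
  I7: { [B → S P .] }  — reduce
  I8: { [B → . B * *], [B → . B L], [B → . S P], [B → B . * *], [B → B . L], [L → . B P], [L → B . P], [P → . b B], [P → . b], [S → . L L x], [S → . x] }  — shift
  I9: { [B → . B * *], [B → . B L], [B → . S P], [L → . B P], [S → . L L x], [S → . x], [S → L . L x], [S → L L . x] }  — shift
  I10: { [S → L L x .], [S → x .] }  — 2 reduces
  I11: { [B → B * . *] }  — shift
  I12: { [B → . B * *], [B → . B L], [B → . S P], [B → B L .], [L → . B P], [S → . L L x], [S → . x], [S → L . L x] }  — shift, reduce
  I13: { [L → B P .] }  — reduce
  I14: { [B → B * * .] }  — reduce

Conflict in state I2:
  Shift-reduce conflict between [P → b .] and [S → . x]
So the grammar is NOT LR(0).

Answer: No. Shift-reduce conflict between [P → b .] and [S → . x]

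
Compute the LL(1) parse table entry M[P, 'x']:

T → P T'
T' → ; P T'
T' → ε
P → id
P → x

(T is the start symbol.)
P → x

To find M[P, 'x'], we find productions for P where 'x' is in the predict set (PREDICT(N → α) = (FIRST(α) \ {ε}) ∪ (FOLLOW(N) if α ⇒* ε)).

P → id: PREDICT = { 'id' }
P → x: PREDICT = { 'x' }
  'x' is in predict set, so this production goes in M[P, 'x']

M[P, 'x'] = P → x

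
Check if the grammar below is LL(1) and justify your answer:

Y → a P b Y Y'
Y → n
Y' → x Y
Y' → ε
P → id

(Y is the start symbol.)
A grammar is LL(1) if for each non-terminal N with multiple productions, the predict sets of those productions are pairwise disjoint, where PREDICT(N → α) = (FIRST(α) \ {ε}) ∪ (FOLLOW(N) if α ⇒* ε).

Relevant sets:
  FOLLOW(Y') = { $, 'x' }

For Y:
  PREDICT(Y → a P b Y Y') = { 'a' }
  PREDICT(Y → n) = { 'n' }
For Y':
  PREDICT(Y' → x Y) = { 'x' }
  PREDICT(Y' → ε) = { $, 'x' }
P has a single production, so nothing to check there.

Conflict found: Predict set conflict for Y': { 'x' }
The grammar is NOT LL(1).

Answer: No. Predict set conflict for Y': { 'x' }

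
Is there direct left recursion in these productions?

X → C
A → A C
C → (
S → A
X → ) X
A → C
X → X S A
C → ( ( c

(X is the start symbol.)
Direct left recursion occurs when N → N α for some non-terminal N (the right-hand side begins with the left-hand side itself).

X → C: starts with C
A → A C: LEFT RECURSIVE (starts with A)
C → (: starts with '('
S → A: starts with A
X → ) X: starts with ')'
A → C: starts with C
X → X S A: LEFT RECURSIVE (starts with X)
C → ( ( c: starts with '('

The grammar has direct left recursion on: A, X.

Answer: Yes, A, X are left-recursive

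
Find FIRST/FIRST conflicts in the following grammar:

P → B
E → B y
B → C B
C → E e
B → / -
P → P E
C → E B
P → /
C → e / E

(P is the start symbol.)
Yes. P → B / P → P E on { '/', 'e' }; P → B / P → '/' on { '/' }; P → P E / P → '/' on { '/' }; B → C B / B → '/' '-' on { '/' }; C → E e / C → E B on { '/', 'e' }; C → E e / C → e '/' E on { 'e' }; C → E B / C → e '/' E on { 'e' }

A FIRST/FIRST conflict occurs when two productions N → α and N → β for the same non-terminal have FIRST(α) ∩ FIRST(β) ≠ ∅ (with ε ∈ FIRST of a nullable right-hand side, so two nullable alternatives also conflict).

FIRST sets of the non-terminals at (or reachable through a nullable prefix from) the front of some alternative:
  FIRST(B) = { '/', 'e' }
  FIRST(P) = { '/', 'e' }
  FIRST(C) = { '/', 'e' }
  FIRST(E) = { '/', 'e' }

Productions for P:
  P → B: FIRST = { '/', 'e' }
  P → P E: FIRST = { '/', 'e' }
  P → /: FIRST = { '/' }
Productions for B:
  B → C B: FIRST = { '/', 'e' }
  B → / -: FIRST = { '/' }
Productions for C:
  C → E e: FIRST = { '/', 'e' }
  C → E B: FIRST = { '/', 'e' }
  C → e / E: FIRST = { 'e' }
E has only one production, so no FIRST/FIRST conflict is possible there.

Conflict for P: P → B and P → P E
  Overlap: { '/', 'e' }
Conflict for P: P → B and P → /
  Overlap: { '/' }
Conflict for P: P → P E and P → /
  Overlap: { '/' }
Conflict for B: B → C B and B → / -
  Overlap: { '/' }
Conflict for C: C → E e and C → E B
  Overlap: { '/', 'e' }
Conflict for C: C → E e and C → e / E
  Overlap: { 'e' }
Conflict for C: C → E B and C → e / E
  Overlap: { 'e' }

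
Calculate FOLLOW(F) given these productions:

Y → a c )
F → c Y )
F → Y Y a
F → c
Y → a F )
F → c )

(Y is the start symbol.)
To compute FOLLOW(F), find every occurrence of F on a right-hand side N → α F β: add FIRST(β) \ {ε}, and if β is empty or nullable also add FOLLOW(N). Iterate to a fixed point.

In Y → a F ): F is followed by ')', add FIRST(')') \ {ε} = { ')' }

Taking the union: FOLLOW(F) = { ')' }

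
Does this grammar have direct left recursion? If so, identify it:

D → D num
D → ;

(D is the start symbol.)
D → D num: LEFT RECURSIVE (starts with D)
D → ;: starts with ';'

The grammar has direct left recursion on: D.

Answer: Yes, D is left-recursive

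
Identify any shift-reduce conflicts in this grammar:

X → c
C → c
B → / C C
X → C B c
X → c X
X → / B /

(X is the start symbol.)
Yes — I4: [C → c .] vs [C → . c]

Augment with X' → X and build the canonical LR(0) collection (I0 = CLOSURE({[X' → . X]}), then GOTO on every symbol after a dot until no new states appear). It has 14 states:
  I0: { [C → . c], [X → . / B /], [X → . C B c], [X → . c X], [X → . c], [X' → . X] }  — shift
  I1: { [B → . / C C], [X → / . B /] }  — shift
  I2: { [B → . / C C], [X → C . B c] }  — shift
  I3: { [X' → X .] }  — accept
  I4: { [C → . c], [C → c .], [X → . / B /], [X → . C B c], [X → . c X], [X → . c], [X → c . X], [X → c .] }  — shift, 2 reduces
  I5: { [X → c X .] }  — reduce
  I6: { [B → / . C C], [C → . c] }  — shift
  I7: { [X → C B . c] }  — shift
  I8: { [X → C B c .] }  — reduce
  I9: { [B → / C . C], [C → . c] }  — shift
  I10: { [C → c .] }  — reduce
  I11: { [B → / C C .] }  — reduce
  I12: { [X → / B . /] }  — shift
  I13: { [X → / B / .] }  — reduce

I4 contains reduce items [C → c .], [X → c .] and shift items [C → . c], [X → . / B /], [X → . c], [X → . c X] — shift-reduce conflict.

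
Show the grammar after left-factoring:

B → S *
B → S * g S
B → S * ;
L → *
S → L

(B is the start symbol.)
B → S * B'
B' → ε
B' → g S
B' → ;
L → *
S → L

Left-factoring transforms A → αβ₁ | αβ₂ into A → αA' and A' → β₁ | β₂
(α is the longest common prefix among the alternatives). Repeat until
no nonterminal has two alternatives with a common prefix.

Round 1: B has alternatives sharing prefix 'S *'. Introduce B': B → S * B'
  Add: B' → ε
  Add: B' → g S
  Add: B' → ;

No remaining common prefixes — done.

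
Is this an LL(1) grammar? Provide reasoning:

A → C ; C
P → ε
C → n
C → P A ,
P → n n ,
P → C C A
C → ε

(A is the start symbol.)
Relevant sets:
  FIRST(C) = { ';', 'n', ε }
  FIRST(A) = { ';', 'n' }
  FIRST(P) = { ';', 'n', ε }
  FOLLOW(P) = { ';', 'n' }
  FOLLOW(C) = { $, ',', ';', 'n' }

For P:
  PREDICT(P → ε) = { ';', 'n' }
  PREDICT(P → n n ',') = { 'n' }
  PREDICT(P → C C A) = { ';', 'n' }
For C:
  PREDICT(C → n) = { 'n' }
  PREDICT(C → P A ',') = { ';', 'n' }
  PREDICT(C → ε) = { $, ',', ';', 'n' }
A has a single production, so nothing to check there.

Conflict found: Predict set conflict for P: { 'n' }
The grammar is NOT LL(1).

Answer: No. Predict set conflict for P: { 'n' }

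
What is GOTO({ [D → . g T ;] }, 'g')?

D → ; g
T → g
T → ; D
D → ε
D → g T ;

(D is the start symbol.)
{ [D → g . T ;], [T → . ; D], [T → . g] }

GOTO(I, 'g') = CLOSURE({ [A → αX.β] : [A → α.Xβ] ∈ I, X = 'g' })

Items with dot before 'g', with the dot advanced:
  [D → . g T ;] → [D → g . T ;]
Closure of the advanced items:
  [D → g . T ;] has the dot before T: add [T → . g], [T → . ; D]

GOTO = { [D → g . T ;], [T → . ; D], [T → . g] }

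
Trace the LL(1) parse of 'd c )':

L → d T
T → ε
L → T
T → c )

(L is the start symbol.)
LL(1) parsing maintains a stack (initially the start symbol over $) and the input. At each step: if the stack top is a terminal, match it against the current input token; if it is a non-terminal N, replace it with the RHS of M[N, lookahead] (the unique production whose predict set contains the lookahead).

Stack is shown with the top on the left.

Stack  Input    Action
----------------------
L $    d c ) $  output L → d T
d T $  d c ) $  match 'd'
T $    c ) $    output T → c )
c ) $  c ) $    match 'c'
) $    ) $      match ')'
$      $        accept

The string is accepted.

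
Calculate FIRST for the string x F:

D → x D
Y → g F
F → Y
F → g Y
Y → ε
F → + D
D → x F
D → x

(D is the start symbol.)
To compute FIRST(x F), process the symbols left to right:
Symbol x is a terminal. Add 'x' and stop.
FIRST(x F) = { 'x' }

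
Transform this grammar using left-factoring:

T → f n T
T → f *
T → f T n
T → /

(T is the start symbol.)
Left-factoring transforms A → αβ₁ | αβ₂ into A → αA' and A' → β₁ | β₂
(α is the longest common prefix among the alternatives). Repeat until
no nonterminal has two alternatives with a common prefix.

Round 1: T has alternatives sharing prefix 'f'. Introduce T': T → f T'
  Add: T' → n T
  Add: T' → *
  Add: T' → T n

No remaining common prefixes — done.

Resulting grammar:
T → f T'
T' → n T
T' → *
T' → T n
T → /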